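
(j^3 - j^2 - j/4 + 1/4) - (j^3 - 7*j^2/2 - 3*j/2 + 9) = 5*j^2/2 + 5*j/4 - 35/4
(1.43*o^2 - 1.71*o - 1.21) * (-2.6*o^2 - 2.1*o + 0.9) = -3.718*o^4 + 1.443*o^3 + 8.024*o^2 + 1.002*o - 1.089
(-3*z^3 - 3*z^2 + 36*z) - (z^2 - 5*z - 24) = -3*z^3 - 4*z^2 + 41*z + 24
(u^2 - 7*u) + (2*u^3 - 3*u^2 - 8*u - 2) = 2*u^3 - 2*u^2 - 15*u - 2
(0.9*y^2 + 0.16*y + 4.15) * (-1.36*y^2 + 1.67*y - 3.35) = -1.224*y^4 + 1.2854*y^3 - 8.3918*y^2 + 6.3945*y - 13.9025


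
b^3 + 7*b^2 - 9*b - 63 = (b - 3)*(b + 3)*(b + 7)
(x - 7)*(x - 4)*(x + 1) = x^3 - 10*x^2 + 17*x + 28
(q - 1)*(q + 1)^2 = q^3 + q^2 - q - 1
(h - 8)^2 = h^2 - 16*h + 64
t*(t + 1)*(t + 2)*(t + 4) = t^4 + 7*t^3 + 14*t^2 + 8*t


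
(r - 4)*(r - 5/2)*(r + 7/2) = r^3 - 3*r^2 - 51*r/4 + 35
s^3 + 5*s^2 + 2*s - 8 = (s - 1)*(s + 2)*(s + 4)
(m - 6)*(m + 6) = m^2 - 36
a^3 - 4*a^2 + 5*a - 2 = (a - 2)*(a - 1)^2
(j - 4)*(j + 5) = j^2 + j - 20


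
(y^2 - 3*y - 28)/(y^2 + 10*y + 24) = (y - 7)/(y + 6)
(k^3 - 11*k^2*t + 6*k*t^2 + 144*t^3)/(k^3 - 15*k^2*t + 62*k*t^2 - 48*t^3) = (-k - 3*t)/(-k + t)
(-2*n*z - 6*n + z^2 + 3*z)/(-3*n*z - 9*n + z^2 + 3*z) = (-2*n + z)/(-3*n + z)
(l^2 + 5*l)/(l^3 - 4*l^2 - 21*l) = (l + 5)/(l^2 - 4*l - 21)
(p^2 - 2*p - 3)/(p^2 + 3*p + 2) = (p - 3)/(p + 2)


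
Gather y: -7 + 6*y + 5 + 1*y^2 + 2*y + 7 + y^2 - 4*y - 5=2*y^2 + 4*y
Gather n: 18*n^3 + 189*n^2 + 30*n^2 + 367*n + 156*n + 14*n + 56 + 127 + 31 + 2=18*n^3 + 219*n^2 + 537*n + 216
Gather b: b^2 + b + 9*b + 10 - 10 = b^2 + 10*b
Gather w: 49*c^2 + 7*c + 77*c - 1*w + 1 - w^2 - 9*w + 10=49*c^2 + 84*c - w^2 - 10*w + 11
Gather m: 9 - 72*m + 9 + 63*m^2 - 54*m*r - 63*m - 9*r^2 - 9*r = 63*m^2 + m*(-54*r - 135) - 9*r^2 - 9*r + 18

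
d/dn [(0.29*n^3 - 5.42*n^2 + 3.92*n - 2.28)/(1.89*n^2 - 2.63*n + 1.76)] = (0.5481*n^4 - 1.5254*n^3 + 8.377*n^2 - 10.46*n + 0.9028)/(3.5721*n^4 - 9.9414*n^3 + 13.5697*n^2 - 9.2576*n + 3.0976)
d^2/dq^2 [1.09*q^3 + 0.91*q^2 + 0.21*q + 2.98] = 6.54*q + 1.82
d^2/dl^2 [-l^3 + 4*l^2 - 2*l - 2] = 8 - 6*l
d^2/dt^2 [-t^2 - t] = -2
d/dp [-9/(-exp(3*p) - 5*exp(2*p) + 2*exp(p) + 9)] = (-27*exp(2*p) - 90*exp(p) + 18)*exp(p)/(exp(3*p) + 5*exp(2*p) - 2*exp(p) - 9)^2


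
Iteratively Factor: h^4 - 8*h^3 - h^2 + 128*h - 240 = (h - 4)*(h^3 - 4*h^2 - 17*h + 60) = (h - 4)*(h - 3)*(h^2 - h - 20) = (h - 5)*(h - 4)*(h - 3)*(h + 4)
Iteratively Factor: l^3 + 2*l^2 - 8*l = (l + 4)*(l^2 - 2*l) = l*(l + 4)*(l - 2)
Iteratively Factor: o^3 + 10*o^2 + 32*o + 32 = (o + 2)*(o^2 + 8*o + 16) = (o + 2)*(o + 4)*(o + 4)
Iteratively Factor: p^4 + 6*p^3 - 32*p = (p + 4)*(p^3 + 2*p^2 - 8*p) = (p + 4)^2*(p^2 - 2*p) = (p - 2)*(p + 4)^2*(p)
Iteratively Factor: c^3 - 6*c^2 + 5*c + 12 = (c + 1)*(c^2 - 7*c + 12) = (c - 3)*(c + 1)*(c - 4)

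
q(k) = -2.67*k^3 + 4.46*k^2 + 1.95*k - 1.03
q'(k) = -8.01*k^2 + 8.92*k + 1.95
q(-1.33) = 10.55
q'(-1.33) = -24.08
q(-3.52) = 163.82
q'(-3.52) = -128.70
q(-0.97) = 3.71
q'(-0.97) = -14.24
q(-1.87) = 28.38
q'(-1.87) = -42.74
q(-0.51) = -0.51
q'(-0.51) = -4.68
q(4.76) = -178.66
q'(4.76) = -137.08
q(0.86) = 2.25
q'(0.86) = 3.70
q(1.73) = 1.87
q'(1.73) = -6.59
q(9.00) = -1568.65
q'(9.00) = -566.58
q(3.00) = -27.13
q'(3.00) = -43.38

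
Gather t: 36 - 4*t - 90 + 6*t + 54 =2*t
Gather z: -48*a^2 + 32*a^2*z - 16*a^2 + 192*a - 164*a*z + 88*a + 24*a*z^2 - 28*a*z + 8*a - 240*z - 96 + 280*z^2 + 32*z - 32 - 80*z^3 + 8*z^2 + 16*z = -64*a^2 + 288*a - 80*z^3 + z^2*(24*a + 288) + z*(32*a^2 - 192*a - 192) - 128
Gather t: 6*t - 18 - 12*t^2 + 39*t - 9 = -12*t^2 + 45*t - 27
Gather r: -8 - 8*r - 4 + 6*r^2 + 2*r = 6*r^2 - 6*r - 12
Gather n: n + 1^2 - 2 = n - 1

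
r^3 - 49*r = r*(r - 7)*(r + 7)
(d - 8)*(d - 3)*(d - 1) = d^3 - 12*d^2 + 35*d - 24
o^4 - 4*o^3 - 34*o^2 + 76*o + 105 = (o - 7)*(o - 3)*(o + 1)*(o + 5)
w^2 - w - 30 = (w - 6)*(w + 5)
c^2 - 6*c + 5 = (c - 5)*(c - 1)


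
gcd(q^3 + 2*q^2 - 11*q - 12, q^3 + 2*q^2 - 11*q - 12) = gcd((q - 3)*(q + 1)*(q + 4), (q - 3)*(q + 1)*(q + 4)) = q^3 + 2*q^2 - 11*q - 12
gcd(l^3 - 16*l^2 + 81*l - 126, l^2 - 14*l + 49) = l - 7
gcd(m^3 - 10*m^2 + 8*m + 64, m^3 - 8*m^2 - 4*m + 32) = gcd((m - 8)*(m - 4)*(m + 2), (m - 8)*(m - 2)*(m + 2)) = m^2 - 6*m - 16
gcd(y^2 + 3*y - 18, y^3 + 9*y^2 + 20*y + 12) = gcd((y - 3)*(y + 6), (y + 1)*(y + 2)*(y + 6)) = y + 6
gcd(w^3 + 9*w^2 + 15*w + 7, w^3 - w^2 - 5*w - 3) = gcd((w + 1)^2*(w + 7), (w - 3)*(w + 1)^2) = w^2 + 2*w + 1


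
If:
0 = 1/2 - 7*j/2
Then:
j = 1/7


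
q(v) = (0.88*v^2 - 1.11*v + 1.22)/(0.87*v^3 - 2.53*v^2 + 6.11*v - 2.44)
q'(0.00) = -0.80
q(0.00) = -0.50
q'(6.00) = -0.03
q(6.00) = 0.20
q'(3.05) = -0.05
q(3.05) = 0.35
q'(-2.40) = -0.03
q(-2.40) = -0.20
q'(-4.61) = -0.02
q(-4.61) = -0.15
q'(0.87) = -1.17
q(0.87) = 0.60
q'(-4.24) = -0.02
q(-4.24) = -0.16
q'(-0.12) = -0.48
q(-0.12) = -0.43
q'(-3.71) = -0.02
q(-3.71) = -0.17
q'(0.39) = -26.32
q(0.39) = -2.36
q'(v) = (1.76*v - 1.11)/(0.87*v^3 - 2.53*v^2 + 6.11*v - 2.44) + (-2.61*v^2 + 5.06*v - 6.11)*(0.88*v^2 - 1.11*v + 1.22)/(0.87*v^3 - 2.53*v^2 + 6.11*v - 2.44)^2 = (-0.7656*v^4 + 1.9314*v^3 - 0.615699999999999*v^2 + 1.8788*v - 4.7458)/(0.7569*v^6 - 4.4022*v^5 + 17.0323*v^4 - 35.1622*v^3 + 49.6785*v^2 - 29.8168*v + 5.9536)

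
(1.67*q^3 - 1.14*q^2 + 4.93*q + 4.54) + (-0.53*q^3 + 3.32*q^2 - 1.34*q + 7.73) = 1.14*q^3 + 2.18*q^2 + 3.59*q + 12.27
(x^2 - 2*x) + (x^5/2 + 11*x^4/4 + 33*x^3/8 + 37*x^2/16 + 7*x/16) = x^5/2 + 11*x^4/4 + 33*x^3/8 + 53*x^2/16 - 25*x/16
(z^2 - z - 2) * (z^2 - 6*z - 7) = z^4 - 7*z^3 - 3*z^2 + 19*z + 14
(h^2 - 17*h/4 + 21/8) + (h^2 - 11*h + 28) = 2*h^2 - 61*h/4 + 245/8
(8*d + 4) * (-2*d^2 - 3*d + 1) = -16*d^3 - 32*d^2 - 4*d + 4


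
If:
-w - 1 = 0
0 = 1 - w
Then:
No Solution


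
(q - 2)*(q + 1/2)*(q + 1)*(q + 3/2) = q^4 + q^3 - 13*q^2/4 - 19*q/4 - 3/2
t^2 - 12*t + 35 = (t - 7)*(t - 5)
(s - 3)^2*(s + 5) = s^3 - s^2 - 21*s + 45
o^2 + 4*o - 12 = (o - 2)*(o + 6)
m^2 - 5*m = m*(m - 5)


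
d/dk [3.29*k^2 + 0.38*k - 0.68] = 6.58*k + 0.38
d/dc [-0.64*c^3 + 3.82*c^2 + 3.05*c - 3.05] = -1.92*c^2 + 7.64*c + 3.05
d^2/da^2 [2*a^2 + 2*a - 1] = 4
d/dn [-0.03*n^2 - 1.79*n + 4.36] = -0.06*n - 1.79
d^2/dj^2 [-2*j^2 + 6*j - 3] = -4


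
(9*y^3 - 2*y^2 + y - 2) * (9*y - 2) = 81*y^4 - 36*y^3 + 13*y^2 - 20*y + 4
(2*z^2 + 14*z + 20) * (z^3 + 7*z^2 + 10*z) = 2*z^5 + 28*z^4 + 138*z^3 + 280*z^2 + 200*z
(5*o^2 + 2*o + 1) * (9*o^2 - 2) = 45*o^4 + 18*o^3 - o^2 - 4*o - 2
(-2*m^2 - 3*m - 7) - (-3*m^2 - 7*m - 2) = m^2 + 4*m - 5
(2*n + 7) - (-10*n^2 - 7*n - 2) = 10*n^2 + 9*n + 9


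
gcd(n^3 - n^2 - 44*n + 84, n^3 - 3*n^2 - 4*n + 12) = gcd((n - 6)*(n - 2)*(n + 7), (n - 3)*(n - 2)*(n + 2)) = n - 2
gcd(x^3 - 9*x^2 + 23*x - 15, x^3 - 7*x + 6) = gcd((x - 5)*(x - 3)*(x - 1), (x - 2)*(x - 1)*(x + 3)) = x - 1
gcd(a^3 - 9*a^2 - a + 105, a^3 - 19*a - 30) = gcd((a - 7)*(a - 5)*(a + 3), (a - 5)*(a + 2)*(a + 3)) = a^2 - 2*a - 15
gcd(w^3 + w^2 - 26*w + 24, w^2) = 1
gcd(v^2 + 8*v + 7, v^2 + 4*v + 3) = v + 1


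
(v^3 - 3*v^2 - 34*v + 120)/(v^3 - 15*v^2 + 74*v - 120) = (v + 6)/(v - 6)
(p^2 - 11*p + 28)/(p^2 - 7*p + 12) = (p - 7)/(p - 3)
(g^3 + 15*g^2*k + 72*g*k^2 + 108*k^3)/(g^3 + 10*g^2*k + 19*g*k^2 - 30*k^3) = (g^2 + 9*g*k + 18*k^2)/(g^2 + 4*g*k - 5*k^2)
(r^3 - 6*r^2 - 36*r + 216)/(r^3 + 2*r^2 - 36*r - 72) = (r - 6)/(r + 2)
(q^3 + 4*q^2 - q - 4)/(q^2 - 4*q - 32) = (q^2 - 1)/(q - 8)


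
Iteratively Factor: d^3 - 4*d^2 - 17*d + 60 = (d + 4)*(d^2 - 8*d + 15) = (d - 3)*(d + 4)*(d - 5)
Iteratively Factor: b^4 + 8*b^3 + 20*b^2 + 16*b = (b + 4)*(b^3 + 4*b^2 + 4*b) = (b + 2)*(b + 4)*(b^2 + 2*b) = (b + 2)^2*(b + 4)*(b)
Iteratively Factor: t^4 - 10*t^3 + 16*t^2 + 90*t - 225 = (t - 3)*(t^3 - 7*t^2 - 5*t + 75) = (t - 3)*(t + 3)*(t^2 - 10*t + 25) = (t - 5)*(t - 3)*(t + 3)*(t - 5)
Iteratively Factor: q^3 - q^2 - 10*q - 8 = (q + 1)*(q^2 - 2*q - 8) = (q + 1)*(q + 2)*(q - 4)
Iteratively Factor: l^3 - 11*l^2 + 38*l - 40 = (l - 5)*(l^2 - 6*l + 8) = (l - 5)*(l - 4)*(l - 2)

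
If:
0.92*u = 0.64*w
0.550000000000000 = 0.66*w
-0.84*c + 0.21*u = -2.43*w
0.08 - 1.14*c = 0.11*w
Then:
No Solution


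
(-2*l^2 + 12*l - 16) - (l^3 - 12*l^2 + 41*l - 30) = -l^3 + 10*l^2 - 29*l + 14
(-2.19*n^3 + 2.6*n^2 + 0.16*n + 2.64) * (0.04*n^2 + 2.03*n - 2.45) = -0.0876*n^5 - 4.3417*n^4 + 10.6499*n^3 - 5.9396*n^2 + 4.9672*n - 6.468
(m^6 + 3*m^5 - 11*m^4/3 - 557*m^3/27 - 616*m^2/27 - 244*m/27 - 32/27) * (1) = m^6 + 3*m^5 - 11*m^4/3 - 557*m^3/27 - 616*m^2/27 - 244*m/27 - 32/27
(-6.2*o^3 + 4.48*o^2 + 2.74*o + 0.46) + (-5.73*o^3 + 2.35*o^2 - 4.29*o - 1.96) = -11.93*o^3 + 6.83*o^2 - 1.55*o - 1.5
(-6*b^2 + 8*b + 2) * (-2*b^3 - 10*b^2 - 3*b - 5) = 12*b^5 + 44*b^4 - 66*b^3 - 14*b^2 - 46*b - 10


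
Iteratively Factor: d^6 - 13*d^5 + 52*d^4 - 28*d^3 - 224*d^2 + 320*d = (d - 4)*(d^5 - 9*d^4 + 16*d^3 + 36*d^2 - 80*d) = (d - 4)*(d - 2)*(d^4 - 7*d^3 + 2*d^2 + 40*d) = (d - 4)^2*(d - 2)*(d^3 - 3*d^2 - 10*d) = d*(d - 4)^2*(d - 2)*(d^2 - 3*d - 10) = d*(d - 4)^2*(d - 2)*(d + 2)*(d - 5)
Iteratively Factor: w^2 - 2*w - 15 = (w - 5)*(w + 3)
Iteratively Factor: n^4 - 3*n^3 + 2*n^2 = (n)*(n^3 - 3*n^2 + 2*n) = n*(n - 1)*(n^2 - 2*n) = n*(n - 2)*(n - 1)*(n)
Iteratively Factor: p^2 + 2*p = (p)*(p + 2)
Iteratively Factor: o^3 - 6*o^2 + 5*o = (o)*(o^2 - 6*o + 5) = o*(o - 5)*(o - 1)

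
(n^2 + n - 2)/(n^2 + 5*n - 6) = (n + 2)/(n + 6)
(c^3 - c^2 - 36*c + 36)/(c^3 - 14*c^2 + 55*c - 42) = (c + 6)/(c - 7)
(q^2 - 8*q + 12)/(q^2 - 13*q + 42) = (q - 2)/(q - 7)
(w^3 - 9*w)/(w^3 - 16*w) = (w^2 - 9)/(w^2 - 16)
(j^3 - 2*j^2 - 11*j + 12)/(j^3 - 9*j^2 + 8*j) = (j^2 - j - 12)/(j*(j - 8))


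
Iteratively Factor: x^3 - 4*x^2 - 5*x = (x - 5)*(x^2 + x) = x*(x - 5)*(x + 1)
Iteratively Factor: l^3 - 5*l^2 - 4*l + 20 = (l - 2)*(l^2 - 3*l - 10) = (l - 2)*(l + 2)*(l - 5)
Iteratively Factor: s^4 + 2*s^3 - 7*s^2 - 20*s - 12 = (s + 1)*(s^3 + s^2 - 8*s - 12) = (s - 3)*(s + 1)*(s^2 + 4*s + 4) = (s - 3)*(s + 1)*(s + 2)*(s + 2)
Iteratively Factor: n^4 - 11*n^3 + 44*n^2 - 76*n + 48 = (n - 4)*(n^3 - 7*n^2 + 16*n - 12) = (n - 4)*(n - 2)*(n^2 - 5*n + 6) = (n - 4)*(n - 3)*(n - 2)*(n - 2)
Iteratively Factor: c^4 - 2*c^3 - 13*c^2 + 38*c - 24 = (c - 1)*(c^3 - c^2 - 14*c + 24) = (c - 2)*(c - 1)*(c^2 + c - 12) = (c - 3)*(c - 2)*(c - 1)*(c + 4)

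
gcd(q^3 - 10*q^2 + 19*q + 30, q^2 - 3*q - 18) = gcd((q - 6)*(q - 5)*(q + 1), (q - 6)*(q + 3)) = q - 6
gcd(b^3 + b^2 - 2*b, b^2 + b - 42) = 1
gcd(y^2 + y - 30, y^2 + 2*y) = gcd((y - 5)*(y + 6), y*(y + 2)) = 1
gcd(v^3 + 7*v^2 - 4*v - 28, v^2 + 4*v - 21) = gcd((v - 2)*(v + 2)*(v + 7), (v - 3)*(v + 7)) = v + 7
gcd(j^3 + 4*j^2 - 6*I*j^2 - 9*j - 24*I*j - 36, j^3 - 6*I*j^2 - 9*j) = j^2 - 6*I*j - 9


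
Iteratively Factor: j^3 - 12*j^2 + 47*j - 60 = (j - 5)*(j^2 - 7*j + 12) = (j - 5)*(j - 4)*(j - 3)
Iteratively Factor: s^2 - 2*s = (s - 2)*(s)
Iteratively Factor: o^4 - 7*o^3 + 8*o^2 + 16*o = (o - 4)*(o^3 - 3*o^2 - 4*o) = (o - 4)*(o + 1)*(o^2 - 4*o) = o*(o - 4)*(o + 1)*(o - 4)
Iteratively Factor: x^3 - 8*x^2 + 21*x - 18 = (x - 3)*(x^2 - 5*x + 6) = (x - 3)^2*(x - 2)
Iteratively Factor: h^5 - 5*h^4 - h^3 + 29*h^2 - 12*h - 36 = (h - 3)*(h^4 - 2*h^3 - 7*h^2 + 8*h + 12) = (h - 3)*(h + 2)*(h^3 - 4*h^2 + h + 6) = (h - 3)^2*(h + 2)*(h^2 - h - 2) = (h - 3)^2*(h + 1)*(h + 2)*(h - 2)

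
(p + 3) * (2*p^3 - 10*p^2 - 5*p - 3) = 2*p^4 - 4*p^3 - 35*p^2 - 18*p - 9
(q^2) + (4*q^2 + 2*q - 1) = 5*q^2 + 2*q - 1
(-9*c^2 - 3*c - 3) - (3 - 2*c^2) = -7*c^2 - 3*c - 6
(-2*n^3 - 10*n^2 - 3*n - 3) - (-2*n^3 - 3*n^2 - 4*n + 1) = -7*n^2 + n - 4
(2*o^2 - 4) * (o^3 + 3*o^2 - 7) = 2*o^5 + 6*o^4 - 4*o^3 - 26*o^2 + 28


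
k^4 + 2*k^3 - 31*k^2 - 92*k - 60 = (k - 6)*(k + 1)*(k + 2)*(k + 5)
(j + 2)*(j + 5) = j^2 + 7*j + 10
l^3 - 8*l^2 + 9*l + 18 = (l - 6)*(l - 3)*(l + 1)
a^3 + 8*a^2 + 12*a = a*(a + 2)*(a + 6)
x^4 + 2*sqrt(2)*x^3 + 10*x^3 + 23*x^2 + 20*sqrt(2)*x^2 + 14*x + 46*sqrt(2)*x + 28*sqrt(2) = (x + 1)*(x + 2)*(x + 7)*(x + 2*sqrt(2))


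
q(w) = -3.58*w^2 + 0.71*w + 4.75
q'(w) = 0.71 - 7.16*w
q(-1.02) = 0.30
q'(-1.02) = 8.01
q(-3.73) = -47.71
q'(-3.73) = 27.42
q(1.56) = -2.85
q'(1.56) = -10.46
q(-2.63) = -21.88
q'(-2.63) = 19.54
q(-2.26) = -15.14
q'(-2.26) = 16.89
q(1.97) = -7.74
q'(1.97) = -13.40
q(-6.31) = -142.27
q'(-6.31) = 45.89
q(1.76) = -5.09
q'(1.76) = -11.89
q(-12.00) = -519.29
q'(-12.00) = 86.63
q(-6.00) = -128.39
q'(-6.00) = 43.67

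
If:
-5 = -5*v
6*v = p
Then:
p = 6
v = 1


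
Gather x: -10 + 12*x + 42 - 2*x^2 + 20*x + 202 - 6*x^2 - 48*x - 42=-8*x^2 - 16*x + 192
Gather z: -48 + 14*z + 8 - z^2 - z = -z^2 + 13*z - 40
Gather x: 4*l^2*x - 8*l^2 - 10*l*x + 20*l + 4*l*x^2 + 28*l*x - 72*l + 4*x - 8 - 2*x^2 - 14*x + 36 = -8*l^2 - 52*l + x^2*(4*l - 2) + x*(4*l^2 + 18*l - 10) + 28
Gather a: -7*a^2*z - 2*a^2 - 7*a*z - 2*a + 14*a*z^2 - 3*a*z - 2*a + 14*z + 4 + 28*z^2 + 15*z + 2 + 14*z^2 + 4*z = a^2*(-7*z - 2) + a*(14*z^2 - 10*z - 4) + 42*z^2 + 33*z + 6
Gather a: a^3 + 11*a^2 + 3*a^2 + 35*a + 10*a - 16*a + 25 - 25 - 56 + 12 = a^3 + 14*a^2 + 29*a - 44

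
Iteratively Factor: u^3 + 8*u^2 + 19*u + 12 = (u + 4)*(u^2 + 4*u + 3) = (u + 1)*(u + 4)*(u + 3)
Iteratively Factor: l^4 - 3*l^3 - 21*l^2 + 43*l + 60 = (l - 3)*(l^3 - 21*l - 20) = (l - 3)*(l + 1)*(l^2 - l - 20) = (l - 3)*(l + 1)*(l + 4)*(l - 5)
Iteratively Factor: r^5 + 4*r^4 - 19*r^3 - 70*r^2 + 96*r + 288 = (r - 3)*(r^4 + 7*r^3 + 2*r^2 - 64*r - 96) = (r - 3)*(r + 4)*(r^3 + 3*r^2 - 10*r - 24) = (r - 3)^2*(r + 4)*(r^2 + 6*r + 8) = (r - 3)^2*(r + 4)^2*(r + 2)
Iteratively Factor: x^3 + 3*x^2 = (x)*(x^2 + 3*x) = x*(x + 3)*(x)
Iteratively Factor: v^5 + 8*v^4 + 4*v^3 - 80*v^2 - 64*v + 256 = (v - 2)*(v^4 + 10*v^3 + 24*v^2 - 32*v - 128) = (v - 2)*(v + 4)*(v^3 + 6*v^2 - 32) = (v - 2)*(v + 4)^2*(v^2 + 2*v - 8) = (v - 2)*(v + 4)^3*(v - 2)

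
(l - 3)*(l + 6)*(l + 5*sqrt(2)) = l^3 + 3*l^2 + 5*sqrt(2)*l^2 - 18*l + 15*sqrt(2)*l - 90*sqrt(2)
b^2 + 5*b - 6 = (b - 1)*(b + 6)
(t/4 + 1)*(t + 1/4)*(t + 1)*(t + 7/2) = t^4/4 + 35*t^3/16 + 189*t^2/32 + 155*t/32 + 7/8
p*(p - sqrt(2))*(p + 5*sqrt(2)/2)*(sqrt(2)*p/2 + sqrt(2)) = sqrt(2)*p^4/2 + sqrt(2)*p^3 + 3*p^3/2 - 5*sqrt(2)*p^2/2 + 3*p^2 - 5*sqrt(2)*p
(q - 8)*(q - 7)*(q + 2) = q^3 - 13*q^2 + 26*q + 112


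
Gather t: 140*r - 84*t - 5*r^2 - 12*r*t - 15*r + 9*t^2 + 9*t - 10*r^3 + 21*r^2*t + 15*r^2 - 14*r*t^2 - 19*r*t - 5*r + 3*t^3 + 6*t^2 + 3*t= -10*r^3 + 10*r^2 + 120*r + 3*t^3 + t^2*(15 - 14*r) + t*(21*r^2 - 31*r - 72)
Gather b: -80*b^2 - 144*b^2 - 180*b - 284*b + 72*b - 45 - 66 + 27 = -224*b^2 - 392*b - 84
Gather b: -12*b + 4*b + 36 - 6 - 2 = 28 - 8*b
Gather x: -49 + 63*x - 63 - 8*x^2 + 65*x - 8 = -8*x^2 + 128*x - 120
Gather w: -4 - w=-w - 4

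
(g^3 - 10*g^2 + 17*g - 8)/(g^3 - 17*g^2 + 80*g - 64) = (g - 1)/(g - 8)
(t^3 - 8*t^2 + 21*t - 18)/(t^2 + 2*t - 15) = (t^2 - 5*t + 6)/(t + 5)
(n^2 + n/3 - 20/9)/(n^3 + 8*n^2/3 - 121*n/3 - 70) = (n - 4/3)/(n^2 + n - 42)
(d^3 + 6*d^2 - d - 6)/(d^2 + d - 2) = (d^2 + 7*d + 6)/(d + 2)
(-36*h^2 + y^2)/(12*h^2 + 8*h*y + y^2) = (-6*h + y)/(2*h + y)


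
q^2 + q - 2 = (q - 1)*(q + 2)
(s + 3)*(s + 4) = s^2 + 7*s + 12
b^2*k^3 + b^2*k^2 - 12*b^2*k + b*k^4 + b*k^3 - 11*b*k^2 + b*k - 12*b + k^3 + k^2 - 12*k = (b + k)*(k - 3)*(k + 4)*(b*k + 1)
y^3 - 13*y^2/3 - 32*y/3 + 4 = (y - 6)*(y - 1/3)*(y + 2)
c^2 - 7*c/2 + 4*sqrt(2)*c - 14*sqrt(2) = (c - 7/2)*(c + 4*sqrt(2))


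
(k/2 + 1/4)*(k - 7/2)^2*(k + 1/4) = k^4/2 - 25*k^3/8 + 57*k^2/16 + 133*k/32 + 49/64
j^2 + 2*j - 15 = (j - 3)*(j + 5)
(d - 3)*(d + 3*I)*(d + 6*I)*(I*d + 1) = I*d^4 - 8*d^3 - 3*I*d^3 + 24*d^2 - 9*I*d^2 - 18*d + 27*I*d + 54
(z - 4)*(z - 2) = z^2 - 6*z + 8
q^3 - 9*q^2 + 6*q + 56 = (q - 7)*(q - 4)*(q + 2)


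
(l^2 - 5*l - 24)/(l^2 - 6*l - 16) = (l + 3)/(l + 2)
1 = 1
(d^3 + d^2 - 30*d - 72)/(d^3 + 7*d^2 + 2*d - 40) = (d^2 - 3*d - 18)/(d^2 + 3*d - 10)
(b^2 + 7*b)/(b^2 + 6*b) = (b + 7)/(b + 6)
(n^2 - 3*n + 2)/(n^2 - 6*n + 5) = (n - 2)/(n - 5)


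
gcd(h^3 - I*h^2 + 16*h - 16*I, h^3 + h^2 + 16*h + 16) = h^2 + 16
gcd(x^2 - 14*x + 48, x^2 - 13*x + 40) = x - 8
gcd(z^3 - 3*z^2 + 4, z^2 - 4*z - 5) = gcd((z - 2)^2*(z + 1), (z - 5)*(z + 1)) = z + 1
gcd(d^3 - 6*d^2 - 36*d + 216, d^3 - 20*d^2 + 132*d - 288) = d^2 - 12*d + 36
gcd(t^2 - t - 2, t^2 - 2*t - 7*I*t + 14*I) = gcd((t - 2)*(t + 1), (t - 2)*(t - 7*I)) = t - 2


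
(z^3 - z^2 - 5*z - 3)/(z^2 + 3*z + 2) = (z^2 - 2*z - 3)/(z + 2)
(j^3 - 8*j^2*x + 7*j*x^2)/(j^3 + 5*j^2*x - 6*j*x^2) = (j - 7*x)/(j + 6*x)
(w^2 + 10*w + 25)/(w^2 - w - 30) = (w + 5)/(w - 6)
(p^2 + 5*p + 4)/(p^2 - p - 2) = (p + 4)/(p - 2)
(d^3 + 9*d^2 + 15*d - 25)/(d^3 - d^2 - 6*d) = (-d^3 - 9*d^2 - 15*d + 25)/(d*(-d^2 + d + 6))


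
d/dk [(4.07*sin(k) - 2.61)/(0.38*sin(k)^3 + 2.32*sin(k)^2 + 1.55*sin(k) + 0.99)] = (-3.0932*sin(k)^3 - 6.467*sin(k)^2 + 12.1104*sin(k) + 8.0748)*cos(k)/(0.1444*sin(k)^6 + 1.7632*sin(k)^5 + 6.5604*sin(k)^4 + 7.9444*sin(k)^3 + 6.9961*sin(k)^2 + 3.069*sin(k) + 0.9801)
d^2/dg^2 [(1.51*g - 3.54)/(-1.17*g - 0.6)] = 11.811852/(1.17*g + 0.6)^3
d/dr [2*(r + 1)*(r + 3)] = 4*r + 8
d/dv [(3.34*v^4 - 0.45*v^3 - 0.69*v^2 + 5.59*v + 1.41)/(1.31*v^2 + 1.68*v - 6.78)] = (8.7508*v^5 + 16.2441*v^4 - 92.0928*v^3 + 0.6709*v^2 + 5.6622*v - 40.269)/(1.7161*v^4 + 4.4016*v^3 - 14.9412*v^2 - 22.7808*v + 45.9684)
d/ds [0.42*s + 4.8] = 0.420000000000000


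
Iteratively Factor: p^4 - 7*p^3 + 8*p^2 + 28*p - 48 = (p - 3)*(p^3 - 4*p^2 - 4*p + 16) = (p - 3)*(p + 2)*(p^2 - 6*p + 8) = (p - 3)*(p - 2)*(p + 2)*(p - 4)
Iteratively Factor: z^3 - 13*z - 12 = (z - 4)*(z^2 + 4*z + 3) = (z - 4)*(z + 3)*(z + 1)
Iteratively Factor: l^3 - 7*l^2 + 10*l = (l - 5)*(l^2 - 2*l) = (l - 5)*(l - 2)*(l)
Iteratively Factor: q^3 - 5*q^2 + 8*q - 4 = (q - 2)*(q^2 - 3*q + 2) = (q - 2)^2*(q - 1)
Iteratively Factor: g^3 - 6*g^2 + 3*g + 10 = (g + 1)*(g^2 - 7*g + 10) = (g - 2)*(g + 1)*(g - 5)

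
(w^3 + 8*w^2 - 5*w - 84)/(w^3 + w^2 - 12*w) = (w + 7)/w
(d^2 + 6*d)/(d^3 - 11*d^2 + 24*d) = (d + 6)/(d^2 - 11*d + 24)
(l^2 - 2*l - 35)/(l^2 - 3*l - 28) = (l + 5)/(l + 4)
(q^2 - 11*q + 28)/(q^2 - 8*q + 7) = (q - 4)/(q - 1)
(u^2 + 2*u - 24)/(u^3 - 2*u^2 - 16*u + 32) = (u + 6)/(u^2 + 2*u - 8)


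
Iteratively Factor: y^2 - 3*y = (y - 3)*(y)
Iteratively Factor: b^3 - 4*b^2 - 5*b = (b + 1)*(b^2 - 5*b) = b*(b + 1)*(b - 5)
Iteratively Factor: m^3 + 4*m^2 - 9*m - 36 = (m + 3)*(m^2 + m - 12) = (m + 3)*(m + 4)*(m - 3)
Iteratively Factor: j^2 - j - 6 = (j - 3)*(j + 2)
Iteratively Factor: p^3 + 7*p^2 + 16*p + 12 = (p + 2)*(p^2 + 5*p + 6) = (p + 2)^2*(p + 3)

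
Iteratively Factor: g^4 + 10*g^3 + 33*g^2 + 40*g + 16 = (g + 4)*(g^3 + 6*g^2 + 9*g + 4) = (g + 1)*(g + 4)*(g^2 + 5*g + 4) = (g + 1)*(g + 4)^2*(g + 1)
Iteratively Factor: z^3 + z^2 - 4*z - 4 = (z + 2)*(z^2 - z - 2) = (z - 2)*(z + 2)*(z + 1)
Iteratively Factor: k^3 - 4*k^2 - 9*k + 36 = (k - 4)*(k^2 - 9) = (k - 4)*(k - 3)*(k + 3)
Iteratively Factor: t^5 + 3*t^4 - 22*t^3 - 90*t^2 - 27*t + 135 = (t - 5)*(t^4 + 8*t^3 + 18*t^2 - 27) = (t - 5)*(t - 1)*(t^3 + 9*t^2 + 27*t + 27) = (t - 5)*(t - 1)*(t + 3)*(t^2 + 6*t + 9) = (t - 5)*(t - 1)*(t + 3)^2*(t + 3)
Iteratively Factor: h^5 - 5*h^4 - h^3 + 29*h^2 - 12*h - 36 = (h + 2)*(h^4 - 7*h^3 + 13*h^2 + 3*h - 18) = (h - 2)*(h + 2)*(h^3 - 5*h^2 + 3*h + 9) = (h - 2)*(h + 1)*(h + 2)*(h^2 - 6*h + 9) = (h - 3)*(h - 2)*(h + 1)*(h + 2)*(h - 3)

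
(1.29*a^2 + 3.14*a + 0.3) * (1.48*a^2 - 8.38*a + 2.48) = 1.9092*a^4 - 6.163*a^3 - 22.67*a^2 + 5.2732*a + 0.744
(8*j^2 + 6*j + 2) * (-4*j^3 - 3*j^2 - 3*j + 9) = -32*j^5 - 48*j^4 - 50*j^3 + 48*j^2 + 48*j + 18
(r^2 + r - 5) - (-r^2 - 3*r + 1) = 2*r^2 + 4*r - 6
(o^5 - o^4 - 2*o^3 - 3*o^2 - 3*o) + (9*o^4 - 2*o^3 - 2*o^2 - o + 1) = o^5 + 8*o^4 - 4*o^3 - 5*o^2 - 4*o + 1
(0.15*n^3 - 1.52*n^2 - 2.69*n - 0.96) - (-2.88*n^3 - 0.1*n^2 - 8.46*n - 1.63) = 3.03*n^3 - 1.42*n^2 + 5.77*n + 0.67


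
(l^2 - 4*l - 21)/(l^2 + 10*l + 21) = (l - 7)/(l + 7)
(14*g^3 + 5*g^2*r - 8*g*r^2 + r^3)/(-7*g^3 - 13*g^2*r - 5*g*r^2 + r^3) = (-2*g + r)/(g + r)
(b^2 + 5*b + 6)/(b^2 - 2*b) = (b^2 + 5*b + 6)/(b*(b - 2))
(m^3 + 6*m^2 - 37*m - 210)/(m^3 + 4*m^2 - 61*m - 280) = (m - 6)/(m - 8)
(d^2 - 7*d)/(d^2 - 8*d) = (d - 7)/(d - 8)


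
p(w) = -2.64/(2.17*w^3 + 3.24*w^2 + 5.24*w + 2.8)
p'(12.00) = 0.00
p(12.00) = -0.00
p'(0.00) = 1.76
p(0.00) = -0.94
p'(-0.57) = 44.90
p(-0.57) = -5.69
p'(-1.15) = 3.36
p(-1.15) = 1.18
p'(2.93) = 0.02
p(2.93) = -0.03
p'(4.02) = 0.01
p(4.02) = -0.01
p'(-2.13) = 0.26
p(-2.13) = 0.18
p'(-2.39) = 0.16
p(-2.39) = 0.13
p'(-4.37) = 0.01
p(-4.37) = 0.02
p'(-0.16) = 2.78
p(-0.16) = -1.30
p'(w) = -2.64*(-6.51*w^2 - 6.48*w - 5.24)/(2.17*w^3 + 3.24*w^2 + 5.24*w + 2.8)^2 = (17.1864*w^2 + 17.1072*w + 13.8336)/(2.17*w^3 + 3.24*w^2 + 5.24*w + 2.8)^2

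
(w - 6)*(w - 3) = w^2 - 9*w + 18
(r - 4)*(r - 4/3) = r^2 - 16*r/3 + 16/3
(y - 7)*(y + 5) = y^2 - 2*y - 35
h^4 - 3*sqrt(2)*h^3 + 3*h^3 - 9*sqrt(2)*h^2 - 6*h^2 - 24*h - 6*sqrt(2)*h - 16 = (h + 1)*(h + 2)*(h - 4*sqrt(2))*(h + sqrt(2))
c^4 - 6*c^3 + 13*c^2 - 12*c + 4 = (c - 2)^2*(c - 1)^2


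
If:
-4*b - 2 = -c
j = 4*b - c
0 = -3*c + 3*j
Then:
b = -1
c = -2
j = -2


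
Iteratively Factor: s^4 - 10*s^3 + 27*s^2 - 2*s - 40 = (s - 2)*(s^3 - 8*s^2 + 11*s + 20) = (s - 2)*(s + 1)*(s^2 - 9*s + 20) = (s - 4)*(s - 2)*(s + 1)*(s - 5)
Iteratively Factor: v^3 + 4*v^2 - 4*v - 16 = (v + 4)*(v^2 - 4) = (v - 2)*(v + 4)*(v + 2)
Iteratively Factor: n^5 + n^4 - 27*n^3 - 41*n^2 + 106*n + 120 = (n + 4)*(n^4 - 3*n^3 - 15*n^2 + 19*n + 30) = (n - 5)*(n + 4)*(n^3 + 2*n^2 - 5*n - 6) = (n - 5)*(n - 2)*(n + 4)*(n^2 + 4*n + 3) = (n - 5)*(n - 2)*(n + 3)*(n + 4)*(n + 1)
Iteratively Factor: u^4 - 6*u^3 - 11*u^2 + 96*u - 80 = (u - 1)*(u^3 - 5*u^2 - 16*u + 80) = (u - 5)*(u - 1)*(u^2 - 16) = (u - 5)*(u - 1)*(u + 4)*(u - 4)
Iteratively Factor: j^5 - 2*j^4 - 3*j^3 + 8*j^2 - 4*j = (j - 1)*(j^4 - j^3 - 4*j^2 + 4*j) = (j - 1)^2*(j^3 - 4*j) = (j - 2)*(j - 1)^2*(j^2 + 2*j) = (j - 2)*(j - 1)^2*(j + 2)*(j)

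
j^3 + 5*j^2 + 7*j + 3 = (j + 1)^2*(j + 3)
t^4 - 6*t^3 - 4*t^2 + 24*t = t*(t - 6)*(t - 2)*(t + 2)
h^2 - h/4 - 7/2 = (h - 2)*(h + 7/4)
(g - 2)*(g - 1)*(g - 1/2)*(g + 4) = g^4 + g^3/2 - 21*g^2/2 + 13*g - 4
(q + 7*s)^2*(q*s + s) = q^3*s + 14*q^2*s^2 + q^2*s + 49*q*s^3 + 14*q*s^2 + 49*s^3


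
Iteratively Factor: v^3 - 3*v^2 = (v)*(v^2 - 3*v) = v^2*(v - 3)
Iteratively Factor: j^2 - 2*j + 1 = (j - 1)*(j - 1)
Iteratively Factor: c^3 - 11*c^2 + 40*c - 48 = (c - 3)*(c^2 - 8*c + 16) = (c - 4)*(c - 3)*(c - 4)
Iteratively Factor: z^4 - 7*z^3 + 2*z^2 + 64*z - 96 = (z - 4)*(z^3 - 3*z^2 - 10*z + 24) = (z - 4)^2*(z^2 + z - 6) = (z - 4)^2*(z - 2)*(z + 3)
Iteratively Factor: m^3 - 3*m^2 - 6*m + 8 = (m - 1)*(m^2 - 2*m - 8) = (m - 1)*(m + 2)*(m - 4)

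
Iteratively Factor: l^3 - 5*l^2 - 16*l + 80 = (l + 4)*(l^2 - 9*l + 20) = (l - 4)*(l + 4)*(l - 5)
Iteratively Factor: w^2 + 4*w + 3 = (w + 1)*(w + 3)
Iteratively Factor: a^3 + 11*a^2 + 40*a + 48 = (a + 3)*(a^2 + 8*a + 16) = (a + 3)*(a + 4)*(a + 4)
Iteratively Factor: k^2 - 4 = (k + 2)*(k - 2)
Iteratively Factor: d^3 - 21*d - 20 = (d + 4)*(d^2 - 4*d - 5) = (d - 5)*(d + 4)*(d + 1)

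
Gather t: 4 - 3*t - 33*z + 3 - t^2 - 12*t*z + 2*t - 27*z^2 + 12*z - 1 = -t^2 + t*(-12*z - 1) - 27*z^2 - 21*z + 6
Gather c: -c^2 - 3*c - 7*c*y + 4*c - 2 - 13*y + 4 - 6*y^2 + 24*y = -c^2 + c*(1 - 7*y) - 6*y^2 + 11*y + 2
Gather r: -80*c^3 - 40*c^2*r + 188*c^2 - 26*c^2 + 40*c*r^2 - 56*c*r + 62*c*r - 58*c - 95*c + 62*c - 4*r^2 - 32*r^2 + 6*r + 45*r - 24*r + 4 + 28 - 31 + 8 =-80*c^3 + 162*c^2 - 91*c + r^2*(40*c - 36) + r*(-40*c^2 + 6*c + 27) + 9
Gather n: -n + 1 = 1 - n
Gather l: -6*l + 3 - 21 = -6*l - 18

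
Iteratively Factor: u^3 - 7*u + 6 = (u - 2)*(u^2 + 2*u - 3) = (u - 2)*(u + 3)*(u - 1)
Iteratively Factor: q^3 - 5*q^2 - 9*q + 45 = (q - 3)*(q^2 - 2*q - 15) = (q - 5)*(q - 3)*(q + 3)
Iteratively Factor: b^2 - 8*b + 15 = (b - 3)*(b - 5)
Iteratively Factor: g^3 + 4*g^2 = (g + 4)*(g^2) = g*(g + 4)*(g)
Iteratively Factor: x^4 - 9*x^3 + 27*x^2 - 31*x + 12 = (x - 1)*(x^3 - 8*x^2 + 19*x - 12) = (x - 4)*(x - 1)*(x^2 - 4*x + 3) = (x - 4)*(x - 3)*(x - 1)*(x - 1)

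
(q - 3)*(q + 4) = q^2 + q - 12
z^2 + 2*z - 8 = (z - 2)*(z + 4)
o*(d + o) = d*o + o^2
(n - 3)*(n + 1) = n^2 - 2*n - 3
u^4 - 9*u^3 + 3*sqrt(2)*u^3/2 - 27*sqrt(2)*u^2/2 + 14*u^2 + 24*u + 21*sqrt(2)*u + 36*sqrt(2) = (u - 6)*(u - 4)*(u + 1)*(u + 3*sqrt(2)/2)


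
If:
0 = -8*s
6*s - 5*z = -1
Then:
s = 0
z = 1/5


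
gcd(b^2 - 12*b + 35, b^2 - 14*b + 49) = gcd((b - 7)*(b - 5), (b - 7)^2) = b - 7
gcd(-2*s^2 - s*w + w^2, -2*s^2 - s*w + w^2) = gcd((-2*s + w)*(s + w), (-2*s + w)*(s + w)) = 2*s^2 + s*w - w^2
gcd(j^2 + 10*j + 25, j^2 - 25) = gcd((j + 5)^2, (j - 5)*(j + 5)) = j + 5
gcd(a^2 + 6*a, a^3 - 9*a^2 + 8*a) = a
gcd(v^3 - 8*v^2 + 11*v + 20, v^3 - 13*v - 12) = v^2 - 3*v - 4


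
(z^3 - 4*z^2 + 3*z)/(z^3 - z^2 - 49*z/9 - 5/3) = 9*z*(z - 1)/(9*z^2 + 18*z + 5)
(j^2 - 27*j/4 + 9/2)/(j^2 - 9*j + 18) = (j - 3/4)/(j - 3)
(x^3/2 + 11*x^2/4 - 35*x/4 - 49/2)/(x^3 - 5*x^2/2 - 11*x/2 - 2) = (-2*x^3 - 11*x^2 + 35*x + 98)/(2*(-2*x^3 + 5*x^2 + 11*x + 4))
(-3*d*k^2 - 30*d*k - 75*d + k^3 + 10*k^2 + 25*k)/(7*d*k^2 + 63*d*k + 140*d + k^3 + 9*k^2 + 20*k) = (-3*d*k - 15*d + k^2 + 5*k)/(7*d*k + 28*d + k^2 + 4*k)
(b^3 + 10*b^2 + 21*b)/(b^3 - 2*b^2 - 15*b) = (b + 7)/(b - 5)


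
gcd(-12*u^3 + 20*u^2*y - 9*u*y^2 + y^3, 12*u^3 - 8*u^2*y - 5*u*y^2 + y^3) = 6*u^2 - 7*u*y + y^2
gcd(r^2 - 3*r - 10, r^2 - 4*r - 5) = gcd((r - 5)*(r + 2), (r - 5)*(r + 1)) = r - 5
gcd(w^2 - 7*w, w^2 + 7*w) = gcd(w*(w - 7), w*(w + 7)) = w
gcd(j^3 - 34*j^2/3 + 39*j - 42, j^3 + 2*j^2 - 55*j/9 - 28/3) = j - 7/3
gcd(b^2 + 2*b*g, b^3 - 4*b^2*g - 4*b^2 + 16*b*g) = b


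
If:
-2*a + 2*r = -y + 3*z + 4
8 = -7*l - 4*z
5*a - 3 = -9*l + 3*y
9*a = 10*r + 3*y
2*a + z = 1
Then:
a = 993/823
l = -276/823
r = 1785/1646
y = 4/823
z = -1163/823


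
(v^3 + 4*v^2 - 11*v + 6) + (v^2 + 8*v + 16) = v^3 + 5*v^2 - 3*v + 22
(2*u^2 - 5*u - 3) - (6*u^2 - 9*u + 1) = -4*u^2 + 4*u - 4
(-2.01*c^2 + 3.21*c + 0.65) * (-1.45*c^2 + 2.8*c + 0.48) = 2.9145*c^4 - 10.2825*c^3 + 7.0807*c^2 + 3.3608*c + 0.312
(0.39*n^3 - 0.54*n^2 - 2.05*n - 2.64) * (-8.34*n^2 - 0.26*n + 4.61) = -3.2526*n^5 + 4.4022*n^4 + 19.0353*n^3 + 20.0612*n^2 - 8.7641*n - 12.1704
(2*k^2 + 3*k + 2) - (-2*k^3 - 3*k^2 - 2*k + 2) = 2*k^3 + 5*k^2 + 5*k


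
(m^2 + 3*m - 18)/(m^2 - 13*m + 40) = (m^2 + 3*m - 18)/(m^2 - 13*m + 40)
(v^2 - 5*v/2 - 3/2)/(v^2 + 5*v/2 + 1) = (v - 3)/(v + 2)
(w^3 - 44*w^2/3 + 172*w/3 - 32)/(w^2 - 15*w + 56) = (w^2 - 20*w/3 + 4)/(w - 7)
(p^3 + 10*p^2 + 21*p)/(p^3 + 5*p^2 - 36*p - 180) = p*(p^2 + 10*p + 21)/(p^3 + 5*p^2 - 36*p - 180)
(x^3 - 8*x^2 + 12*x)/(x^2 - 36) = x*(x - 2)/(x + 6)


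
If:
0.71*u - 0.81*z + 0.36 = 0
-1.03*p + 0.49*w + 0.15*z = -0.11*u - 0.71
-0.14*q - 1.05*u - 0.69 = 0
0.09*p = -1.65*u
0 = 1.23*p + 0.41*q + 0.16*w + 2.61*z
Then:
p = 0.69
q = -4.65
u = -0.04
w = -0.11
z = 0.41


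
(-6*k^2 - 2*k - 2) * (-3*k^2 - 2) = 18*k^4 + 6*k^3 + 18*k^2 + 4*k + 4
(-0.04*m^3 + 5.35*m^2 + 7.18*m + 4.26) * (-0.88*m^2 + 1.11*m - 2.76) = 0.0352*m^5 - 4.7524*m^4 - 0.269499999999999*m^3 - 10.545*m^2 - 15.0882*m - 11.7576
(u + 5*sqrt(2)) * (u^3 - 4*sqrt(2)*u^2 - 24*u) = u^4 + sqrt(2)*u^3 - 64*u^2 - 120*sqrt(2)*u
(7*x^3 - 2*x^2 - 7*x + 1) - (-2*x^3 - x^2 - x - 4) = 9*x^3 - x^2 - 6*x + 5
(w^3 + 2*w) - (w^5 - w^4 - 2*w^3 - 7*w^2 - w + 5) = -w^5 + w^4 + 3*w^3 + 7*w^2 + 3*w - 5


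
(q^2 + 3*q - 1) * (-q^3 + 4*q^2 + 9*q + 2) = -q^5 + q^4 + 22*q^3 + 25*q^2 - 3*q - 2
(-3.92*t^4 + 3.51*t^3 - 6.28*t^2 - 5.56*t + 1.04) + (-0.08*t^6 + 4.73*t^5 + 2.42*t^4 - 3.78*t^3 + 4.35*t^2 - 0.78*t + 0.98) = -0.08*t^6 + 4.73*t^5 - 1.5*t^4 - 0.27*t^3 - 1.93*t^2 - 6.34*t + 2.02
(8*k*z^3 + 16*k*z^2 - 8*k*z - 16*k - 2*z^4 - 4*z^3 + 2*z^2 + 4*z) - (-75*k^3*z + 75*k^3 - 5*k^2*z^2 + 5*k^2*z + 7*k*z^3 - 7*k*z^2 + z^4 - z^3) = 75*k^3*z - 75*k^3 + 5*k^2*z^2 - 5*k^2*z + k*z^3 + 23*k*z^2 - 8*k*z - 16*k - 3*z^4 - 3*z^3 + 2*z^2 + 4*z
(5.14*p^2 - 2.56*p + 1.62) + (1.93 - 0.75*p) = 5.14*p^2 - 3.31*p + 3.55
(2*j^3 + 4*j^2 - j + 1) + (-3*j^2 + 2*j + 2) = 2*j^3 + j^2 + j + 3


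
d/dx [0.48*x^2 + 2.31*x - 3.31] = 0.96*x + 2.31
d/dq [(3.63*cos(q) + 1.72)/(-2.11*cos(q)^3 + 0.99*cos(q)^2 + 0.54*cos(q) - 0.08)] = (-15.3186*cos(q)^3 - 7.2939*cos(q)^2 + 3.4056*cos(q) + 1.2192)*sin(q)/(4.4521*cos(q)^6 - 4.1778*cos(q)^5 - 1.2987*cos(q)^4 + 1.4068*cos(q)^3 + 0.1332*cos(q)^2 - 0.0864*cos(q) + 0.0064)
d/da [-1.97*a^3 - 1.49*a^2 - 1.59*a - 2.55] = -5.91*a^2 - 2.98*a - 1.59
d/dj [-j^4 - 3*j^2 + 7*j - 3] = -4*j^3 - 6*j + 7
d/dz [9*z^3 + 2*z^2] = z*(27*z + 4)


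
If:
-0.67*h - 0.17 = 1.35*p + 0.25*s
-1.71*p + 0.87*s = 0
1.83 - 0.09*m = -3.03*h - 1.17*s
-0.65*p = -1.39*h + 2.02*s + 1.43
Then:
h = 0.33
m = 25.94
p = -0.21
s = -0.42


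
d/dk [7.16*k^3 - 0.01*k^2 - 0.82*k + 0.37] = 21.48*k^2 - 0.02*k - 0.82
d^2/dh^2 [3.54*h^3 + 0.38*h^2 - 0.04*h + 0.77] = 21.24*h + 0.76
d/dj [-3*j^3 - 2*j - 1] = -9*j^2 - 2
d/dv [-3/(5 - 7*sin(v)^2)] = -84*sin(2*v)/(7*cos(2*v) + 3)^2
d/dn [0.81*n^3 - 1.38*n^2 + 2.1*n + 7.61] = 2.43*n^2 - 2.76*n + 2.1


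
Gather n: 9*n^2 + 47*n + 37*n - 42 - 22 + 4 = 9*n^2 + 84*n - 60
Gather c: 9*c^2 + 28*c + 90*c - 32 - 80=9*c^2 + 118*c - 112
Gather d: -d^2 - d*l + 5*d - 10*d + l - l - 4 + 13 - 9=-d^2 + d*(-l - 5)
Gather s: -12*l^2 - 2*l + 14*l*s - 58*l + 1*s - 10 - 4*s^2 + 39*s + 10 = -12*l^2 - 60*l - 4*s^2 + s*(14*l + 40)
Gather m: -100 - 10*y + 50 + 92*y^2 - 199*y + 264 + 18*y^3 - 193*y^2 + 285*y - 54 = 18*y^3 - 101*y^2 + 76*y + 160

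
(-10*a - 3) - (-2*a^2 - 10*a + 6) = 2*a^2 - 9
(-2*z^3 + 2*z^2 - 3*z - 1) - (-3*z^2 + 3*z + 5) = -2*z^3 + 5*z^2 - 6*z - 6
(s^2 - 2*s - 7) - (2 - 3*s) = s^2 + s - 9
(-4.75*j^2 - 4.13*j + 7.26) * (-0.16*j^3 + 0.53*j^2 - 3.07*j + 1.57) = 0.76*j^5 - 1.8567*j^4 + 11.232*j^3 + 9.0694*j^2 - 28.7723*j + 11.3982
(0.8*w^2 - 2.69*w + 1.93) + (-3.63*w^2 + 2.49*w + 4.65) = -2.83*w^2 - 0.2*w + 6.58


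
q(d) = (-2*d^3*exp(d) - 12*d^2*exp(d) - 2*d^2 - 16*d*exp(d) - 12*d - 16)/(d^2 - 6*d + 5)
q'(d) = (6 - 2*d)*(-2*d^3*exp(d) - 12*d^2*exp(d) - 2*d^2 - 16*d*exp(d) - 12*d - 16)/(d^2 - 6*d + 5)^2 + (-2*d^3*exp(d) - 18*d^2*exp(d) - 40*d*exp(d) - 4*d - 16*exp(d) - 12)/(d^2 - 6*d + 5)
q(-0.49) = -0.91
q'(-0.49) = -2.04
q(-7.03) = -0.31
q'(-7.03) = 0.10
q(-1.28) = -0.18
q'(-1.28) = -0.39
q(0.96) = -637.27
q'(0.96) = -17363.49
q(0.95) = -498.49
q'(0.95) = -11089.82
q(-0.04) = -2.85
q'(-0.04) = -8.21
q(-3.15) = 0.05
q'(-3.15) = 0.03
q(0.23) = -6.62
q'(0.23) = -22.48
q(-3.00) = 0.05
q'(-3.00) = 0.01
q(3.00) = 1071.99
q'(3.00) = 1773.53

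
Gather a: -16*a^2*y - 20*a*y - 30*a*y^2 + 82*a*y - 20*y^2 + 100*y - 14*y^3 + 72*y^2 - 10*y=-16*a^2*y + a*(-30*y^2 + 62*y) - 14*y^3 + 52*y^2 + 90*y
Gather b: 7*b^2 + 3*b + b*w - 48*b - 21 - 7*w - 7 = 7*b^2 + b*(w - 45) - 7*w - 28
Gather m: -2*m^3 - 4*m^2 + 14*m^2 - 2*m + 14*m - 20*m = -2*m^3 + 10*m^2 - 8*m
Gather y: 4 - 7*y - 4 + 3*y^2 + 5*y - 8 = 3*y^2 - 2*y - 8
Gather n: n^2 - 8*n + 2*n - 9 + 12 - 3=n^2 - 6*n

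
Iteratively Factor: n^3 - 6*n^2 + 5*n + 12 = (n - 4)*(n^2 - 2*n - 3) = (n - 4)*(n + 1)*(n - 3)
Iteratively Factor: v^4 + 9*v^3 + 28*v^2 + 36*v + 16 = (v + 2)*(v^3 + 7*v^2 + 14*v + 8) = (v + 2)^2*(v^2 + 5*v + 4) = (v + 2)^2*(v + 4)*(v + 1)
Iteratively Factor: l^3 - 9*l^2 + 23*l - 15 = (l - 3)*(l^2 - 6*l + 5) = (l - 5)*(l - 3)*(l - 1)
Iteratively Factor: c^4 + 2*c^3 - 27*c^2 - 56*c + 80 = (c - 5)*(c^3 + 7*c^2 + 8*c - 16) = (c - 5)*(c + 4)*(c^2 + 3*c - 4) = (c - 5)*(c - 1)*(c + 4)*(c + 4)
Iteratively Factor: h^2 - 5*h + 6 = (h - 3)*(h - 2)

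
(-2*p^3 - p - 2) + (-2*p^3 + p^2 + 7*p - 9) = -4*p^3 + p^2 + 6*p - 11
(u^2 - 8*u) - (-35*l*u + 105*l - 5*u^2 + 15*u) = 35*l*u - 105*l + 6*u^2 - 23*u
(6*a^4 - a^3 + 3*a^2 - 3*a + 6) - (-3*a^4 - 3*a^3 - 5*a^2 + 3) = 9*a^4 + 2*a^3 + 8*a^2 - 3*a + 3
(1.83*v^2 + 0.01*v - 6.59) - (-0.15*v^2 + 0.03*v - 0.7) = 1.98*v^2 - 0.02*v - 5.89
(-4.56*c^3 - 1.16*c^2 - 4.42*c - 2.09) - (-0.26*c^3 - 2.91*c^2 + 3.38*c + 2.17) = -4.3*c^3 + 1.75*c^2 - 7.8*c - 4.26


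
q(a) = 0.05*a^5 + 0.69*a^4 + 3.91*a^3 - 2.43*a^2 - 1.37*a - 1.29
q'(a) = 0.25*a^4 + 2.76*a^3 + 11.73*a^2 - 4.86*a - 1.37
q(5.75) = 1722.35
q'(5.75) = 1156.49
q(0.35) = -1.89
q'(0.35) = -1.51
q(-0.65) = -2.38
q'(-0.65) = 6.03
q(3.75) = 339.12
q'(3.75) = 340.34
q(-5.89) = -400.48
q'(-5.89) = 171.11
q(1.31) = 3.76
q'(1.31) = 19.33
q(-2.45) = -49.57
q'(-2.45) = 49.36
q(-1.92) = -27.22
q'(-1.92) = 35.07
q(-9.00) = -1461.54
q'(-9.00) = 620.71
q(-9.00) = -1461.54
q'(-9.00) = 620.71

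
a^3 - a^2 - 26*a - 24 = (a - 6)*(a + 1)*(a + 4)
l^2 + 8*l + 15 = (l + 3)*(l + 5)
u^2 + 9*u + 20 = (u + 4)*(u + 5)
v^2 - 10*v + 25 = (v - 5)^2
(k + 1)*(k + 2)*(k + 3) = k^3 + 6*k^2 + 11*k + 6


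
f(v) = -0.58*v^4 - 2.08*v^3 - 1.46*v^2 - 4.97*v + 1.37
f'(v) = -2.32*v^3 - 6.24*v^2 - 2.92*v - 4.97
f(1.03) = -8.22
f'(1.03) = -17.13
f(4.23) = -388.90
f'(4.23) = -304.57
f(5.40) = -888.74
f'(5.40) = -568.01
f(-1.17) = 7.43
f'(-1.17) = -6.38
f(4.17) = -370.94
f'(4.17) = -293.88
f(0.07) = 1.01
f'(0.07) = -5.21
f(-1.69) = 10.91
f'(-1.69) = -6.66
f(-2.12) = 13.45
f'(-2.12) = -4.72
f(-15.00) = -22595.08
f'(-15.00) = 6464.83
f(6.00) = -1281.97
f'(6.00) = -748.25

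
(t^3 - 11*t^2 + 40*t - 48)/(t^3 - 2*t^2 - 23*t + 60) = (t - 4)/(t + 5)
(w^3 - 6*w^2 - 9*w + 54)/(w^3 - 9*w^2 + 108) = (w - 3)/(w - 6)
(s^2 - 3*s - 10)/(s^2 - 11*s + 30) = (s + 2)/(s - 6)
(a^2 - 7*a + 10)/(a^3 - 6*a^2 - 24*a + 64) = (a - 5)/(a^2 - 4*a - 32)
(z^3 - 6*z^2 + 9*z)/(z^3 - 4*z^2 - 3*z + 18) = z/(z + 2)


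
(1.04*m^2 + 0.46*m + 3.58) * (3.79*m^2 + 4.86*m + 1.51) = 3.9416*m^4 + 6.7978*m^3 + 17.3742*m^2 + 18.0934*m + 5.4058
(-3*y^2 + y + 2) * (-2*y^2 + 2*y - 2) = 6*y^4 - 8*y^3 + 4*y^2 + 2*y - 4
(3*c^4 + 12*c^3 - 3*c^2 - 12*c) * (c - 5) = 3*c^5 - 3*c^4 - 63*c^3 + 3*c^2 + 60*c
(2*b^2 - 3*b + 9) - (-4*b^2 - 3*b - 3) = 6*b^2 + 12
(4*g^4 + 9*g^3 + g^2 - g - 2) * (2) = 8*g^4 + 18*g^3 + 2*g^2 - 2*g - 4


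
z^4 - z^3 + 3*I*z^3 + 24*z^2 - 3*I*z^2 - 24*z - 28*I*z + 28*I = (z - 1)*(z - 2*I)^2*(z + 7*I)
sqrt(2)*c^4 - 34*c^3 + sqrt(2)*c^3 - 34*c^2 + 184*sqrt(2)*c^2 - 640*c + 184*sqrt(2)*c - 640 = (c - 8*sqrt(2))*(c - 5*sqrt(2))*(c - 4*sqrt(2))*(sqrt(2)*c + sqrt(2))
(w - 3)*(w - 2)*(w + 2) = w^3 - 3*w^2 - 4*w + 12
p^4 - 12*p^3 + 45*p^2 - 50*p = p*(p - 5)^2*(p - 2)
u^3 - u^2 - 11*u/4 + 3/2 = (u - 2)*(u - 1/2)*(u + 3/2)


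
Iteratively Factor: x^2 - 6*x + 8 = (x - 4)*(x - 2)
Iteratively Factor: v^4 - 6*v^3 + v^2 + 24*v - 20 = (v - 1)*(v^3 - 5*v^2 - 4*v + 20) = (v - 5)*(v - 1)*(v^2 - 4) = (v - 5)*(v - 2)*(v - 1)*(v + 2)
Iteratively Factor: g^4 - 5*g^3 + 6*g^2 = (g)*(g^3 - 5*g^2 + 6*g) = g*(g - 3)*(g^2 - 2*g) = g*(g - 3)*(g - 2)*(g)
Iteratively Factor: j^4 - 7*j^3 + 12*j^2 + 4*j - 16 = (j - 2)*(j^3 - 5*j^2 + 2*j + 8) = (j - 4)*(j - 2)*(j^2 - j - 2) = (j - 4)*(j - 2)^2*(j + 1)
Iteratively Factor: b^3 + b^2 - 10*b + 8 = (b - 2)*(b^2 + 3*b - 4) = (b - 2)*(b - 1)*(b + 4)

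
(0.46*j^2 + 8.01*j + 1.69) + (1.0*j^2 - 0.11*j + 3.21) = 1.46*j^2 + 7.9*j + 4.9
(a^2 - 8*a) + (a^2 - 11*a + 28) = 2*a^2 - 19*a + 28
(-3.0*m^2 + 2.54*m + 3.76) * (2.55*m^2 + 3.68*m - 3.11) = -7.65*m^4 - 4.563*m^3 + 28.2652*m^2 + 5.9374*m - 11.6936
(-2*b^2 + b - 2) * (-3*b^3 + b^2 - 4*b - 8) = 6*b^5 - 5*b^4 + 15*b^3 + 10*b^2 + 16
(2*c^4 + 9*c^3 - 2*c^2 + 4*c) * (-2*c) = -4*c^5 - 18*c^4 + 4*c^3 - 8*c^2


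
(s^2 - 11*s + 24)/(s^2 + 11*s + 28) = (s^2 - 11*s + 24)/(s^2 + 11*s + 28)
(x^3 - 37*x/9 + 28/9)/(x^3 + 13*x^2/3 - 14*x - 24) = (9*x^3 - 37*x + 28)/(3*(3*x^3 + 13*x^2 - 42*x - 72))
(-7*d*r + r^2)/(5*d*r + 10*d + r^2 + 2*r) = r*(-7*d + r)/(5*d*r + 10*d + r^2 + 2*r)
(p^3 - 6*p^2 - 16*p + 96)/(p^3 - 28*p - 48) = (p - 4)/(p + 2)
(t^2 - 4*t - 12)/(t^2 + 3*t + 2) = (t - 6)/(t + 1)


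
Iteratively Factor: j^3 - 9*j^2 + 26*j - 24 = (j - 4)*(j^2 - 5*j + 6) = (j - 4)*(j - 2)*(j - 3)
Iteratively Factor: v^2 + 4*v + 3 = (v + 3)*(v + 1)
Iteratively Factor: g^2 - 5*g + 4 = (g - 4)*(g - 1)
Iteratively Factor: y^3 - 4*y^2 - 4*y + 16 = (y - 4)*(y^2 - 4) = (y - 4)*(y + 2)*(y - 2)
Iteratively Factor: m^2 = (m)*(m)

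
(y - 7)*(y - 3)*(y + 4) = y^3 - 6*y^2 - 19*y + 84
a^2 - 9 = (a - 3)*(a + 3)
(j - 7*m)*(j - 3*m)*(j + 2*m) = j^3 - 8*j^2*m + j*m^2 + 42*m^3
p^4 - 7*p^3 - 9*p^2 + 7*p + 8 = (p - 8)*(p - 1)*(p + 1)^2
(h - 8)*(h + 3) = h^2 - 5*h - 24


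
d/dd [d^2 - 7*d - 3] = 2*d - 7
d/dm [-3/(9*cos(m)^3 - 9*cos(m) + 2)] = 27*(1 - 3*cos(m)^2)*sin(m)/(-9*sin(m)^2*cos(m) + 2)^2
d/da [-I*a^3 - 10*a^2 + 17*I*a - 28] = -3*I*a^2 - 20*a + 17*I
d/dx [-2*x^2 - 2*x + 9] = -4*x - 2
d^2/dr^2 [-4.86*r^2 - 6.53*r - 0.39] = -9.72000000000000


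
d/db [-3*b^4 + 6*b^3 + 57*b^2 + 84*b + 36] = -12*b^3 + 18*b^2 + 114*b + 84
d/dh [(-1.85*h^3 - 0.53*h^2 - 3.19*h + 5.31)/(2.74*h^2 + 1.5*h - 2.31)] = (-5.069*h^4 - 5.55*h^3 + 20.7661*h^2 - 26.6502*h - 0.5961)/(7.5076*h^4 + 8.22*h^3 - 10.4088*h^2 - 6.93*h + 5.3361)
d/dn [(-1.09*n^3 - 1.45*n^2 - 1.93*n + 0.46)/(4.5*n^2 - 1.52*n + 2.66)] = (-4.905*n^4 + 3.3136*n^3 + 2.1908*n^2 - 11.854*n - 4.4346)/(20.25*n^4 - 13.68*n^3 + 26.2504*n^2 - 8.0864*n + 7.0756)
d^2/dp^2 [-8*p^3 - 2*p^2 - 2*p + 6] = -48*p - 4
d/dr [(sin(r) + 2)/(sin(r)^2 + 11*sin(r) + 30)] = (-4*sin(r) + cos(r)^2 + 7)*cos(r)/(sin(r)^2 + 11*sin(r) + 30)^2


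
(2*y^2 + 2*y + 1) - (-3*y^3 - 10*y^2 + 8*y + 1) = 3*y^3 + 12*y^2 - 6*y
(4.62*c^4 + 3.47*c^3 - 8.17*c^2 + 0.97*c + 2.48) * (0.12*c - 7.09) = 0.5544*c^5 - 32.3394*c^4 - 25.5827*c^3 + 58.0417*c^2 - 6.5797*c - 17.5832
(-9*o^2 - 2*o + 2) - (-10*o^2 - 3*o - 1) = o^2 + o + 3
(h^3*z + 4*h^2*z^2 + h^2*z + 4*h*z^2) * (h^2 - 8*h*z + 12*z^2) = h^5*z - 4*h^4*z^2 + h^4*z - 20*h^3*z^3 - 4*h^3*z^2 + 48*h^2*z^4 - 20*h^2*z^3 + 48*h*z^4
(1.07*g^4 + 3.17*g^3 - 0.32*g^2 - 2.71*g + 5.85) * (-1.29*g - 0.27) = -1.3803*g^5 - 4.3782*g^4 - 0.4431*g^3 + 3.5823*g^2 - 6.8148*g - 1.5795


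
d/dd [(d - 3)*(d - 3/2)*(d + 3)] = 3*d^2 - 3*d - 9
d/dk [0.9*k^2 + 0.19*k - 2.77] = 1.8*k + 0.19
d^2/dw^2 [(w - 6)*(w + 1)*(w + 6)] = 6*w + 2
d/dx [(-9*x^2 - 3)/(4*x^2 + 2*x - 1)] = 6*(-3*x^2 + 7*x + 1)/(16*x^4 + 16*x^3 - 4*x^2 - 4*x + 1)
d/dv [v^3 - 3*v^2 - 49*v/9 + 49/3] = 3*v^2 - 6*v - 49/9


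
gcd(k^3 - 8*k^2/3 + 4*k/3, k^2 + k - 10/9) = k - 2/3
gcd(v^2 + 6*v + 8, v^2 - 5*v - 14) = v + 2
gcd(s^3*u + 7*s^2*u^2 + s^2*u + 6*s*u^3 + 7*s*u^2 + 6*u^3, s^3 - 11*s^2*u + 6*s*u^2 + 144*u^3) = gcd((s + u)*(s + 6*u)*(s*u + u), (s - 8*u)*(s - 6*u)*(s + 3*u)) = 1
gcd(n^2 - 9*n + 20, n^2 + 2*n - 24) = n - 4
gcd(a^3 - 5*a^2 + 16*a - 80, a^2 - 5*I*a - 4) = a - 4*I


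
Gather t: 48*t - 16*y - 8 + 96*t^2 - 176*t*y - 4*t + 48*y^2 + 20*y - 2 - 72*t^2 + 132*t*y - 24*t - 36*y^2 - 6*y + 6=24*t^2 + t*(20 - 44*y) + 12*y^2 - 2*y - 4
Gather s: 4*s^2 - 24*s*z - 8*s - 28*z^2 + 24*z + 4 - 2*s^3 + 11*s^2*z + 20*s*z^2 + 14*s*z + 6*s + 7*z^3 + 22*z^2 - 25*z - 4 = -2*s^3 + s^2*(11*z + 4) + s*(20*z^2 - 10*z - 2) + 7*z^3 - 6*z^2 - z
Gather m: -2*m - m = -3*m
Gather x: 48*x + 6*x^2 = 6*x^2 + 48*x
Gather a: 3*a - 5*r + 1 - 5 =3*a - 5*r - 4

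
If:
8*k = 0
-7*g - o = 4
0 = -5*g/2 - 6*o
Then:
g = -48/79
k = 0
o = 20/79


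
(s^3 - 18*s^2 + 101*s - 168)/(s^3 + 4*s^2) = (s^3 - 18*s^2 + 101*s - 168)/(s^2*(s + 4))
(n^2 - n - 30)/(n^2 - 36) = (n + 5)/(n + 6)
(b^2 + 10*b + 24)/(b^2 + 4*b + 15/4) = 4*(b^2 + 10*b + 24)/(4*b^2 + 16*b + 15)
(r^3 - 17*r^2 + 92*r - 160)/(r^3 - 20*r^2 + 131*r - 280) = (r - 4)/(r - 7)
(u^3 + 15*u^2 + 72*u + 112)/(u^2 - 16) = (u^2 + 11*u + 28)/(u - 4)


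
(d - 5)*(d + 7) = d^2 + 2*d - 35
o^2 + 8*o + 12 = (o + 2)*(o + 6)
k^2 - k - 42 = (k - 7)*(k + 6)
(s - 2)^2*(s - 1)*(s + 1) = s^4 - 4*s^3 + 3*s^2 + 4*s - 4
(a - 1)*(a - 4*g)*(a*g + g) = a^3*g - 4*a^2*g^2 - a*g + 4*g^2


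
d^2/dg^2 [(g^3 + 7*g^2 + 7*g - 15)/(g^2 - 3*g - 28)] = 10*(13*g^3 + 159*g^2 + 615*g + 869)/(g^6 - 9*g^5 - 57*g^4 + 477*g^3 + 1596*g^2 - 7056*g - 21952)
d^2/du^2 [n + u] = 0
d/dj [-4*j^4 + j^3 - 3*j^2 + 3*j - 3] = -16*j^3 + 3*j^2 - 6*j + 3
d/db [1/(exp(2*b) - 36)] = -2*exp(2*b)/(exp(2*b) - 36)^2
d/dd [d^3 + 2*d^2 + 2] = d*(3*d + 4)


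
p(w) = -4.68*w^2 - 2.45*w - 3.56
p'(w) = -9.36*w - 2.45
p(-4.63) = -92.54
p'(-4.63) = 40.89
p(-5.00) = -108.31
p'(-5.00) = 44.35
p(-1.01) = -5.86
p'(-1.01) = 7.00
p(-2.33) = -23.26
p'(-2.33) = 19.36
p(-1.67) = -12.52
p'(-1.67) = 13.18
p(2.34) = -34.92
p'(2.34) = -24.35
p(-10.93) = -535.88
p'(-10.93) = 99.85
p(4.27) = -99.35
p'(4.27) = -42.42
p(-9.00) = -360.59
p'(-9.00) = 81.79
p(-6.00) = -157.34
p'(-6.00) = 53.71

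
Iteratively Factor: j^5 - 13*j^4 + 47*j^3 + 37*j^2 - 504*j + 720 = (j + 3)*(j^4 - 16*j^3 + 95*j^2 - 248*j + 240) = (j - 5)*(j + 3)*(j^3 - 11*j^2 + 40*j - 48) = (j - 5)*(j - 3)*(j + 3)*(j^2 - 8*j + 16) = (j - 5)*(j - 4)*(j - 3)*(j + 3)*(j - 4)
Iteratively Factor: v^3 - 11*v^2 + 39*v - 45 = (v - 3)*(v^2 - 8*v + 15) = (v - 5)*(v - 3)*(v - 3)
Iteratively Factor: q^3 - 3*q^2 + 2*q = (q)*(q^2 - 3*q + 2) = q*(q - 2)*(q - 1)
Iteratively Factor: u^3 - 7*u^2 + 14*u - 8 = (u - 2)*(u^2 - 5*u + 4) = (u - 2)*(u - 1)*(u - 4)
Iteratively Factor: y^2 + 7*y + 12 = (y + 4)*(y + 3)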